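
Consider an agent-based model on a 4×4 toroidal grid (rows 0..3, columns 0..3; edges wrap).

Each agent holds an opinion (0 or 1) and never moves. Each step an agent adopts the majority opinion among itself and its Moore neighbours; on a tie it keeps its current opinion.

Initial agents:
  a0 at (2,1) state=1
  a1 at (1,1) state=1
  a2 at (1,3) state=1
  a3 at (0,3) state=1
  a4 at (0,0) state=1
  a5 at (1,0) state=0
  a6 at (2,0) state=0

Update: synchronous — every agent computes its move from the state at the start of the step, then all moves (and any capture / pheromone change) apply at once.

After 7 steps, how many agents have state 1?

t=1: a0@(2,1):1 a1@(1,1):1 a2@(1,3):1 a3@(0,3):1 a4@(0,0):1 a5@(1,0):1 a6@(2,0):1
t=2: (unchanged — steady state)

7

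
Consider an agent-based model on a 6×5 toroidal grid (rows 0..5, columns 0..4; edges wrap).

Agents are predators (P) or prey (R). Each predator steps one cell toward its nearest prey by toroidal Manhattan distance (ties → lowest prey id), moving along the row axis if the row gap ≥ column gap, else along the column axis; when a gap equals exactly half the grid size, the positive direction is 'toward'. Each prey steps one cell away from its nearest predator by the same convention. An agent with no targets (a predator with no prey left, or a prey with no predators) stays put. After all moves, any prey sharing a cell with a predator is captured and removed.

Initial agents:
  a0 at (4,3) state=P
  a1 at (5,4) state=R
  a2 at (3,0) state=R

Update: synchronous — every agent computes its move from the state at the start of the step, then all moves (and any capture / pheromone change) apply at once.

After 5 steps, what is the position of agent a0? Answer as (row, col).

(3, 3)

t=1: a0@(5,3):P a1@(0,4):R a2@(3,1):R
t=2: a0@(0,3):P a1@(1,4):R a2@(2,1):R
t=3: a0@(1,3):P a1@(2,4):R a2@(3,1):R
t=4: a0@(2,3):P a1@(3,4):R a2@(4,1):R
t=5: a0@(3,3):P a1@(4,4):R a2@(5,1):R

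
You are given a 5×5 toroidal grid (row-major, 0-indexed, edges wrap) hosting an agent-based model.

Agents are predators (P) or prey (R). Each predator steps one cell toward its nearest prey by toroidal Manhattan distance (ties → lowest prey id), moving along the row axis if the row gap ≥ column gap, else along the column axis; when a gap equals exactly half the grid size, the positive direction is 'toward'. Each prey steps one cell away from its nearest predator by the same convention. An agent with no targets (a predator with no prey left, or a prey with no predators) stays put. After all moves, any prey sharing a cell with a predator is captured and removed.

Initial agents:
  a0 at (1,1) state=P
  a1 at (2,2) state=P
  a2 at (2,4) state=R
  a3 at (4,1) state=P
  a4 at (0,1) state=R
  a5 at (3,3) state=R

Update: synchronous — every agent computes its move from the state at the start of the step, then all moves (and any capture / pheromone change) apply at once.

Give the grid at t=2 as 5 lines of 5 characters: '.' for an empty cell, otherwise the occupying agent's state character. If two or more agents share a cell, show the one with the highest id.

t=1: a0@(0,1):P a1@(2,3):P a2@(2,0):R a3@(0,1):P a4@(4,1):R a5@(4,3):R
t=2: a0@(4,1):P a1@(2,4):P a2@(2,1):R a3@(4,1):P a4@(3,1):R a5@(0,3):R

...R.
.....
.R..P
.R...
.P...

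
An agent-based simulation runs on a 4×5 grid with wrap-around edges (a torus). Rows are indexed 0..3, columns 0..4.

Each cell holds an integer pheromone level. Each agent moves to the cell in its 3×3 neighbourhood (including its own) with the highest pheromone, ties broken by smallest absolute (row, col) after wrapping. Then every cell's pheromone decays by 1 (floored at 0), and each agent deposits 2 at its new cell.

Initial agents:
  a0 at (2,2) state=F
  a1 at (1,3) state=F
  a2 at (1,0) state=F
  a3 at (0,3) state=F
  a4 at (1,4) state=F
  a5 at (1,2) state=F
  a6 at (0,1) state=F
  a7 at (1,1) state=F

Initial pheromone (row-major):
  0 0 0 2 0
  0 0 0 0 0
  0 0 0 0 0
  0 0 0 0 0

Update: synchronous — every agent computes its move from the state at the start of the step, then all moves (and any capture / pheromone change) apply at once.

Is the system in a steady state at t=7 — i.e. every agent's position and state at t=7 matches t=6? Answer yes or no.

t=1: a0@(1,1) a1@(0,3) a2@(0,0) a3@(0,3) a4@(0,3) a5@(0,3) a6@(0,0) a7@(0,0) | pheromone: 6 0 0 9 0 / 0 2 0 0 0 / 0 0 0 0 0 / 0 0 0 0 0
t=2: a0@(0,0) a1@(0,3) a2@(0,0) a3@(0,3) a4@(0,3) a5@(0,3) a6@(0,0) a7@(0,0) | pheromone: 13 0 0 16 0 / 0 1 0 0 0 / 0 0 0 0 0 / 0 0 0 0 0
t=3: a0@(0,0) a1@(0,3) a2@(0,0) a3@(0,3) a4@(0,3) a5@(0,3) a6@(0,0) a7@(0,0) | pheromone: 20 0 0 23 0 / 0 0 0 0 0 / 0 0 0 0 0 / 0 0 0 0 0
t=4: a0@(0,0) a1@(0,3) a2@(0,0) a3@(0,3) a4@(0,3) a5@(0,3) a6@(0,0) a7@(0,0) | pheromone: 27 0 0 30 0 / 0 0 0 0 0 / 0 0 0 0 0 / 0 0 0 0 0
t=5: a0@(0,0) a1@(0,3) a2@(0,0) a3@(0,3) a4@(0,3) a5@(0,3) a6@(0,0) a7@(0,0) | pheromone: 34 0 0 37 0 / 0 0 0 0 0 / 0 0 0 0 0 / 0 0 0 0 0
t=6: a0@(0,0) a1@(0,3) a2@(0,0) a3@(0,3) a4@(0,3) a5@(0,3) a6@(0,0) a7@(0,0) | pheromone: 41 0 0 44 0 / 0 0 0 0 0 / 0 0 0 0 0 / 0 0 0 0 0
t=7: a0@(0,0) a1@(0,3) a2@(0,0) a3@(0,3) a4@(0,3) a5@(0,3) a6@(0,0) a7@(0,0) | pheromone: 48 0 0 51 0 / 0 0 0 0 0 / 0 0 0 0 0 / 0 0 0 0 0

yes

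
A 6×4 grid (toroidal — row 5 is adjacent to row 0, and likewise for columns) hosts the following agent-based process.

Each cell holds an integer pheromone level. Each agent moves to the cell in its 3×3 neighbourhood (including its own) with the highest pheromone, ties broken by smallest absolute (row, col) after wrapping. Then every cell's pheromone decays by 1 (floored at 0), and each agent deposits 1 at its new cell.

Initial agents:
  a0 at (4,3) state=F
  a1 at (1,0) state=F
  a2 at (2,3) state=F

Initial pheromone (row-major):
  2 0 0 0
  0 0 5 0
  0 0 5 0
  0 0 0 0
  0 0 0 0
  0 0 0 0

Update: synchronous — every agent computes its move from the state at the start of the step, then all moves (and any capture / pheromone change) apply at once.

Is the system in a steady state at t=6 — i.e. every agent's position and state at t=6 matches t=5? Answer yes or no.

t=1: a0@(3,0) a1@(0,0) a2@(1,2) | pheromone: 2 0 0 0 / 0 0 5 0 / 0 0 4 0 / 1 0 0 0 / 0 0 0 0 / 0 0 0 0
t=2: a0@(3,0) a1@(0,0) a2@(1,2) | pheromone: 2 0 0 0 / 0 0 5 0 / 0 0 3 0 / 1 0 0 0 / 0 0 0 0 / 0 0 0 0
t=3: a0@(3,0) a1@(0,0) a2@(1,2) | pheromone: 2 0 0 0 / 0 0 5 0 / 0 0 2 0 / 1 0 0 0 / 0 0 0 0 / 0 0 0 0
t=4: a0@(3,0) a1@(0,0) a2@(1,2) | pheromone: 2 0 0 0 / 0 0 5 0 / 0 0 1 0 / 1 0 0 0 / 0 0 0 0 / 0 0 0 0
t=5: a0@(3,0) a1@(0,0) a2@(1,2) | pheromone: 2 0 0 0 / 0 0 5 0 / 0 0 0 0 / 1 0 0 0 / 0 0 0 0 / 0 0 0 0
t=6: (unchanged — steady state)

yes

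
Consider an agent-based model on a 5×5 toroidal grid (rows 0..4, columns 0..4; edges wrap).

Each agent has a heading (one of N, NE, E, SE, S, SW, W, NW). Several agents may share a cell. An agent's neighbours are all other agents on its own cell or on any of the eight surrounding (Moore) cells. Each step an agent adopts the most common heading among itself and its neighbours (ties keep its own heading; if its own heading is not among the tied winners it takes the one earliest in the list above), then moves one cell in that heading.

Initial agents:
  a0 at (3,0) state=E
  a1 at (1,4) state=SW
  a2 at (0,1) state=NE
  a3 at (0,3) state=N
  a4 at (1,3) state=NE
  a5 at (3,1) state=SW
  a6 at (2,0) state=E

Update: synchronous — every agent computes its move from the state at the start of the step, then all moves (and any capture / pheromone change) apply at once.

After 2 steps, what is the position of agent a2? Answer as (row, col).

t=1: a0@(3,1):E a1@(2,3):SW a2@(4,2):NE a3@(4,3):N a4@(0,4):NE a5@(3,2):E a6@(2,1):E
t=2: a0@(3,2):E a1@(3,2):SW a2@(4,3):E a3@(3,4):NE a4@(4,0):NE a5@(3,3):E a6@(2,2):E

(4, 3)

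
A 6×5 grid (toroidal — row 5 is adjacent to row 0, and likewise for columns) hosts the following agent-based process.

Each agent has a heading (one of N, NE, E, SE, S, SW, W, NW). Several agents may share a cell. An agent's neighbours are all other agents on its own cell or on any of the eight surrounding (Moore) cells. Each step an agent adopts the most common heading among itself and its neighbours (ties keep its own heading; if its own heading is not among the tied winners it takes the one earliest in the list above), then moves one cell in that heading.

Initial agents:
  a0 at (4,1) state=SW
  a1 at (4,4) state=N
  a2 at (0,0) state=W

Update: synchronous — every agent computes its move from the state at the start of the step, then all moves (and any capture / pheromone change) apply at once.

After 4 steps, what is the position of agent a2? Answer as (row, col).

t=1: a0@(5,0):SW a1@(3,4):N a2@(0,4):W
t=2: a0@(0,4):SW a1@(2,4):N a2@(0,3):W
t=3: a0@(1,3):SW a1@(1,4):N a2@(0,2):W
t=4: a0@(2,2):SW a1@(0,4):N a2@(0,1):W

(0, 1)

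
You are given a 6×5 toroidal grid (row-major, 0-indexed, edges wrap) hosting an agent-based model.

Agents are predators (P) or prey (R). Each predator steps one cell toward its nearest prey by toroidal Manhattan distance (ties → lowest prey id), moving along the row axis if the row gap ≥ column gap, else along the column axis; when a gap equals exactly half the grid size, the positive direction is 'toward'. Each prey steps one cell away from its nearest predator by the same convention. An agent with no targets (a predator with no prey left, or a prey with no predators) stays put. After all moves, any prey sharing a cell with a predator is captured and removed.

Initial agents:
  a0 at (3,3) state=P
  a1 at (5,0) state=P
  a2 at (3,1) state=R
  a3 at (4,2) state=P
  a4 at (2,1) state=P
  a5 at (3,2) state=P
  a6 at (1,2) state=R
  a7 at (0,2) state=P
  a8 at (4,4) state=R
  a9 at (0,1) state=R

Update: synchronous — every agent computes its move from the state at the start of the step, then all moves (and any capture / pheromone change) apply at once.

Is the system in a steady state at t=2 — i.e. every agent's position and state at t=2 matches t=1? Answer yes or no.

t=1: a0@(3,2):P a1@(4,0):P a2@(4,1):R a3@(3,2):P a4@(3,1):P a5@(3,1):P a6@(2,2):R a7@(1,2):P a8@(5,4):R a9@(0,0):R
t=2: a0@(2,2):P a1@(4,1):P a2@(4,2):R a3@(2,2):P a4@(4,1):P a5@(4,1):P a6@(1,2):R a7@(2,2):P a8@(0,4):R a9@(1,0):R

no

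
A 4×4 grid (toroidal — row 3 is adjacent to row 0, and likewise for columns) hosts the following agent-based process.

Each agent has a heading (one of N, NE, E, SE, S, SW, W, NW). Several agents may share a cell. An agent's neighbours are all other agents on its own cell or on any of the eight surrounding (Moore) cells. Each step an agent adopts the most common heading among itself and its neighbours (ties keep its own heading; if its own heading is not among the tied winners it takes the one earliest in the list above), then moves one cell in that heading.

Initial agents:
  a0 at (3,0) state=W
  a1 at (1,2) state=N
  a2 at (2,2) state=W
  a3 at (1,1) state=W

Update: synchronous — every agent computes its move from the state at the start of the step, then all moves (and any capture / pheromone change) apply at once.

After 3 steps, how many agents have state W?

t=1: a0@(3,3):W a1@(1,1):W a2@(2,1):W a3@(1,0):W
t=2: a0@(3,2):W a1@(1,0):W a2@(2,0):W a3@(1,3):W
t=3: a0@(3,1):W a1@(1,3):W a2@(2,3):W a3@(1,2):W

4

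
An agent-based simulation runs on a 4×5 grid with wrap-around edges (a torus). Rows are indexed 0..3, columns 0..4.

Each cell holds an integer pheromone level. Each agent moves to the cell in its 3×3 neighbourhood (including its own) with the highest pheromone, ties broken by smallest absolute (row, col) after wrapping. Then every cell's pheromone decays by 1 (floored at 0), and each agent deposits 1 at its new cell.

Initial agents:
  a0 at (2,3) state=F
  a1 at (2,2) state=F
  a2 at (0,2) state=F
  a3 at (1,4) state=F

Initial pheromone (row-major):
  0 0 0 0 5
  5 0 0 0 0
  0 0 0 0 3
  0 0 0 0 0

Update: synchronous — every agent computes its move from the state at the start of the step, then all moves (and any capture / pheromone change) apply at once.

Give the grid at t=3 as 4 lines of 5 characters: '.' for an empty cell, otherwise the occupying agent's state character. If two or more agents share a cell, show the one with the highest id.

.....
F....
.....
.....

t=1: a0@(2,4) a1@(1,1) a2@(0,1) a3@(0,4) | pheromone: 0 1 0 0 5 / 4 1 0 0 0 / 0 0 0 0 3 / 0 0 0 0 0
t=2: a0@(1,0) a1@(1,0) a2@(1,0) a3@(0,4) | pheromone: 0 0 0 0 5 / 6 0 0 0 0 / 0 0 0 0 2 / 0 0 0 0 0
t=3: a0@(1,0) a1@(1,0) a2@(1,0) a3@(1,0) | pheromone: 0 0 0 0 4 / 9 0 0 0 0 / 0 0 0 0 1 / 0 0 0 0 0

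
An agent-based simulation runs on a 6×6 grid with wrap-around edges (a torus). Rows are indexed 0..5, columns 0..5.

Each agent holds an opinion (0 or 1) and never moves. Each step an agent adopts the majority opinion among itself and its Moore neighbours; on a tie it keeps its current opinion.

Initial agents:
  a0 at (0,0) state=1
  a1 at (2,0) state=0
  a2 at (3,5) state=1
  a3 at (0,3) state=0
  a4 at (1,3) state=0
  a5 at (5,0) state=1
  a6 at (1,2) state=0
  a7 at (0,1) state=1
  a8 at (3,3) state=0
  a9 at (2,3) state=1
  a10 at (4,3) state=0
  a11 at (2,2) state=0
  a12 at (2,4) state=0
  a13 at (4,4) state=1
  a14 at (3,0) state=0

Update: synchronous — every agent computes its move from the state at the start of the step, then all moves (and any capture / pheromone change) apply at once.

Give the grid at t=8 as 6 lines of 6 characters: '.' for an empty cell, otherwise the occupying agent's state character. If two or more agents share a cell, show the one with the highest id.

11.0..
..00..
0.000.
0..0.0
...00.
1.....

t=1: a0@(0,0):1 a1@(2,0):0 a2@(3,5):0 a3@(0,3):0 a4@(1,3):0 a5@(5,0):1 a6@(1,2):0 a7@(0,1):1 a8@(3,3):0 a9@(2,3):0 a10@(4,3):0 a11@(2,2):0 a12@(2,4):0 a13@(4,4):1 a14@(3,0):0
t=2: a0@(0,0):1 a1@(2,0):0 a2@(3,5):0 a3@(0,3):0 a4@(1,3):0 a5@(5,0):1 a6@(1,2):0 a7@(0,1):1 a8@(3,3):0 a9@(2,3):0 a10@(4,3):0 a11@(2,2):0 a12@(2,4):0 a13@(4,4):0 a14@(3,0):0
t=3: (unchanged — steady state)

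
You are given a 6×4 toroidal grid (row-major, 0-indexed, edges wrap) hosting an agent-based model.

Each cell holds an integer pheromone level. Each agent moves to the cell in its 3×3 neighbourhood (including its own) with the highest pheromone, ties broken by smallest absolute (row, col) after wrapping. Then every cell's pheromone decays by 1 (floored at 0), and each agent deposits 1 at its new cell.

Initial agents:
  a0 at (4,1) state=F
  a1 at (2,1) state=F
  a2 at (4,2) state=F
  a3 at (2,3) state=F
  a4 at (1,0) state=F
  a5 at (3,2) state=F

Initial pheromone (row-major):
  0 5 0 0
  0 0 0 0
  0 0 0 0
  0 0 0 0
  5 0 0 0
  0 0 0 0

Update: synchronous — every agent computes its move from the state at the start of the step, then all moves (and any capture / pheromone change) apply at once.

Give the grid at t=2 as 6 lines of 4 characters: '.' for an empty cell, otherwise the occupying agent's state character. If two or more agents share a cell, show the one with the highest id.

t=1: a0@(4,0) a1@(1,0) a2@(3,1) a3@(1,0) a4@(0,1) a5@(2,1) | pheromone: 0 5 0 0 / 2 0 0 0 / 0 1 0 0 / 0 1 0 0 / 5 0 0 0 / 0 0 0 0
t=2: a0@(4,0) a1@(0,1) a2@(4,0) a3@(0,1) a4@(0,1) a5@(1,0) | pheromone: 0 7 0 0 / 2 0 0 0 / 0 0 0 0 / 0 0 0 0 / 6 0 0 0 / 0 0 0 0

.F..
F...
....
....
F...
....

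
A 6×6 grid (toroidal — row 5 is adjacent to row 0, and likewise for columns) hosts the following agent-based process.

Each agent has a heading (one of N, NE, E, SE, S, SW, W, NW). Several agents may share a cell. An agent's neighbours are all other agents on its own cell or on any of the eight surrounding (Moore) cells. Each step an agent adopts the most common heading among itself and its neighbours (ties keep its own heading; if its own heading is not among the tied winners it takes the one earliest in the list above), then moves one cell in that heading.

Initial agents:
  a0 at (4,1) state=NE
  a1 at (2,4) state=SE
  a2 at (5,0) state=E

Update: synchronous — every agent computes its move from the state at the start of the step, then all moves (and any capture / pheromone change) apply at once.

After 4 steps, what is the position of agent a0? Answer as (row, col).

t=1: a0@(3,2):NE a1@(3,5):SE a2@(5,1):E
t=2: a0@(2,3):NE a1@(4,0):SE a2@(5,2):E
t=3: a0@(1,4):NE a1@(5,1):SE a2@(5,3):E
t=4: a0@(0,5):NE a1@(0,2):SE a2@(5,4):E

(0, 5)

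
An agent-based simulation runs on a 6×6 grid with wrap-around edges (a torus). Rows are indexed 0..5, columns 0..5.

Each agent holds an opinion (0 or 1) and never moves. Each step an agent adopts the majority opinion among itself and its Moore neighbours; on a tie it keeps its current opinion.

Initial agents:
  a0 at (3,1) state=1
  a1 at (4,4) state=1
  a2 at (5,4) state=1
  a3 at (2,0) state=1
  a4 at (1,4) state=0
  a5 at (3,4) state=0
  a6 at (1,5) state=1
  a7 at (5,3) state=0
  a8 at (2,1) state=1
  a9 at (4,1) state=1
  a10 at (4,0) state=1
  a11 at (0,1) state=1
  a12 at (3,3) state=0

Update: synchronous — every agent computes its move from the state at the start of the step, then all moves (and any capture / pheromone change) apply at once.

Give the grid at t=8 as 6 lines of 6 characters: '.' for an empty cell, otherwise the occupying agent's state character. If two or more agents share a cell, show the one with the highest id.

.1....
....01
11....
.1.00.
11..0.
...11.

t=1: a0@(3,1):1 a1@(4,4):0 a2@(5,4):1 a3@(2,0):1 a4@(1,4):0 a5@(3,4):0 a6@(1,5):1 a7@(5,3):1 a8@(2,1):1 a9@(4,1):1 a10@(4,0):1 a11@(0,1):1 a12@(3,3):0
t=2: (unchanged — steady state)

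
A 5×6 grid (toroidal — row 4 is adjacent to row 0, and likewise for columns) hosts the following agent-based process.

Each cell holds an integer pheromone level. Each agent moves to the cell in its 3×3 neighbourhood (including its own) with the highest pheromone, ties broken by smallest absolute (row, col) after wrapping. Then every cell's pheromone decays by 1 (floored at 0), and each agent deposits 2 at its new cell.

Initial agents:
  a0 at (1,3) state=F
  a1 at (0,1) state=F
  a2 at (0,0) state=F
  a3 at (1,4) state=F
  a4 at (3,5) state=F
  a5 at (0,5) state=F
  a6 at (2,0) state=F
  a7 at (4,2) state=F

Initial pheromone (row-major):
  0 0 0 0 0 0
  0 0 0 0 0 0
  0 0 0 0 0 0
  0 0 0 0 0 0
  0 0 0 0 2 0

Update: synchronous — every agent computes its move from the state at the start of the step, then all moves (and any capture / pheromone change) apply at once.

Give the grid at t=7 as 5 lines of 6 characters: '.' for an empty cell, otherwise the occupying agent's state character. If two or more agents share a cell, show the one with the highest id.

t=1: a0@(0,2) a1@(0,0) a2@(0,0) a3@(0,3) a4@(4,4) a5@(4,4) a6@(1,0) a7@(0,1) | pheromone: 4 2 2 2 0 0 / 2 0 0 0 0 0 / 0 0 0 0 0 0 / 0 0 0 0 0 0 / 0 0 0 0 5 0
t=2: a0@(0,1) a1@(0,0) a2@(0,0) a3@(4,4) a4@(4,4) a5@(4,4) a6@(0,0) a7@(0,0) | pheromone: 11 3 1 1 0 0 / 1 0 0 0 0 0 / 0 0 0 0 0 0 / 0 0 0 0 0 0 / 0 0 0 0 10 0
t=3: a0@(0,0) a1@(0,0) a2@(0,0) a3@(4,4) a4@(4,4) a5@(4,4) a6@(0,0) a7@(0,0) | pheromone: 20 2 0 0 0 0 / 0 0 0 0 0 0 / 0 0 0 0 0 0 / 0 0 0 0 0 0 / 0 0 0 0 15 0
t=4: a0@(0,0) a1@(0,0) a2@(0,0) a3@(4,4) a4@(4,4) a5@(4,4) a6@(0,0) a7@(0,0) | pheromone: 29 1 0 0 0 0 / 0 0 0 0 0 0 / 0 0 0 0 0 0 / 0 0 0 0 0 0 / 0 0 0 0 20 0
t=5: a0@(0,0) a1@(0,0) a2@(0,0) a3@(4,4) a4@(4,4) a5@(4,4) a6@(0,0) a7@(0,0) | pheromone: 38 0 0 0 0 0 / 0 0 0 0 0 0 / 0 0 0 0 0 0 / 0 0 0 0 0 0 / 0 0 0 0 25 0
t=6: a0@(0,0) a1@(0,0) a2@(0,0) a3@(4,4) a4@(4,4) a5@(4,4) a6@(0,0) a7@(0,0) | pheromone: 47 0 0 0 0 0 / 0 0 0 0 0 0 / 0 0 0 0 0 0 / 0 0 0 0 0 0 / 0 0 0 0 30 0
t=7: a0@(0,0) a1@(0,0) a2@(0,0) a3@(4,4) a4@(4,4) a5@(4,4) a6@(0,0) a7@(0,0) | pheromone: 56 0 0 0 0 0 / 0 0 0 0 0 0 / 0 0 0 0 0 0 / 0 0 0 0 0 0 / 0 0 0 0 35 0

F.....
......
......
......
....F.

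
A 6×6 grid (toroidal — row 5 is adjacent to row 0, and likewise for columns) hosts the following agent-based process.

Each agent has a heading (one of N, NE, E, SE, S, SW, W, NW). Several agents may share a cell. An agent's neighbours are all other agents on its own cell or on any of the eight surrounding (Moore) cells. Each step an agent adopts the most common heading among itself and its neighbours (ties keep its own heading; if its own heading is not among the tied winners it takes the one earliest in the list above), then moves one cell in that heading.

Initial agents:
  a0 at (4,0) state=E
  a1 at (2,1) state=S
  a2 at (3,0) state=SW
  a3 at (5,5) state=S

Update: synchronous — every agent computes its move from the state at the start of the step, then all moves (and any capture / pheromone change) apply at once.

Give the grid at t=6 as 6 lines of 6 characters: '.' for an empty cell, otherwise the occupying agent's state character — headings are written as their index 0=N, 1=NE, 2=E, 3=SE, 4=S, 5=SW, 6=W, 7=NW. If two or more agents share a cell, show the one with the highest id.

t=1: a0@(4,1):E a1@(3,1):S a2@(4,5):SW a3@(0,5):S
t=2: a0@(4,2):E a1@(4,1):S a2@(5,4):SW a3@(1,5):S
t=3: a0@(4,3):E a1@(5,1):S a2@(0,3):SW a3@(2,5):S
t=4: a0@(4,4):E a1@(0,1):S a2@(1,2):SW a3@(3,5):S
t=5: a0@(4,5):E a1@(1,1):S a2@(2,1):SW a3@(4,5):S
t=6: a0@(4,0):E a1@(2,1):S a2@(3,0):SW a3@(5,5):S

......
......
.4....
5.....
2.....
.....4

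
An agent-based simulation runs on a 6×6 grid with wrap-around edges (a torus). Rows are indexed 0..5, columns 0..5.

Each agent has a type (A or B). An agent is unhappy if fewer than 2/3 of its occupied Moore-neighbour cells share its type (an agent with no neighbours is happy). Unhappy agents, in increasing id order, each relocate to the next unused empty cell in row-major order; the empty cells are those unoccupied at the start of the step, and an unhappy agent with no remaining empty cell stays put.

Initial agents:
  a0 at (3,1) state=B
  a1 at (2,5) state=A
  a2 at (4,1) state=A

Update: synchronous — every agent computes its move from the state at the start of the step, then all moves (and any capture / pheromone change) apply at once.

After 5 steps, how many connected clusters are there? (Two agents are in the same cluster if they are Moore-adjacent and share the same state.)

3

t=1: a0@(0,0):B a1@(2,5):A a2@(0,1):A
t=2: a0@(0,2):B a1@(2,5):A a2@(0,3):A
t=3: a0@(0,0):B a1@(2,5):A a2@(0,1):A
t=4: a0@(0,2):B a1@(2,5):A a2@(0,3):A
t=5: a0@(0,0):B a1@(2,5):A a2@(0,1):A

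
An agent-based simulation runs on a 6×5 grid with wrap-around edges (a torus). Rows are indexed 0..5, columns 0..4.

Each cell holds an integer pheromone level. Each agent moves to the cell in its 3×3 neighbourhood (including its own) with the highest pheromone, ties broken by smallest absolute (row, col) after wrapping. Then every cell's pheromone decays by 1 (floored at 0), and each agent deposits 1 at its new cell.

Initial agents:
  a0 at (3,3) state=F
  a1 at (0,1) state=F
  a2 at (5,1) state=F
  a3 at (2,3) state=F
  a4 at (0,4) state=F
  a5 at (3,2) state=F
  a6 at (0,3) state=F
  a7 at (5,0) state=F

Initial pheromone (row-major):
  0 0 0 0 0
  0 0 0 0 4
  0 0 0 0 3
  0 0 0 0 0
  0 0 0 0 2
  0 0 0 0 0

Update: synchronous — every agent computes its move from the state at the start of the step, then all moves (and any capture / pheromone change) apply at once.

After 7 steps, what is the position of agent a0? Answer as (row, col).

(1, 4)

t=1: a0@(2,4) a1@(0,0) a2@(0,0) a3@(1,4) a4@(1,4) a5@(2,1) a6@(1,4) a7@(4,4) | pheromone: 2 0 0 0 0 / 0 0 0 0 6 / 0 1 0 0 3 / 0 0 0 0 0 / 0 0 0 0 2 / 0 0 0 0 0
t=2: a0@(1,4) a1@(1,4) a2@(1,4) a3@(1,4) a4@(1,4) a5@(2,1) a6@(1,4) a7@(4,4) | pheromone: 1 0 0 0 0 / 0 0 0 0 11 / 0 1 0 0 2 / 0 0 0 0 0 / 0 0 0 0 2 / 0 0 0 0 0
t=3: a0@(1,4) a1@(1,4) a2@(1,4) a3@(1,4) a4@(1,4) a5@(2,1) a6@(1,4) a7@(4,4) | pheromone: 0 0 0 0 0 / 0 0 0 0 16 / 0 1 0 0 1 / 0 0 0 0 0 / 0 0 0 0 2 / 0 0 0 0 0
t=4: a0@(1,4) a1@(1,4) a2@(1,4) a3@(1,4) a4@(1,4) a5@(2,1) a6@(1,4) a7@(4,4) | pheromone: 0 0 0 0 0 / 0 0 0 0 21 / 0 1 0 0 0 / 0 0 0 0 0 / 0 0 0 0 2 / 0 0 0 0 0
t=5: a0@(1,4) a1@(1,4) a2@(1,4) a3@(1,4) a4@(1,4) a5@(2,1) a6@(1,4) a7@(4,4) | pheromone: 0 0 0 0 0 / 0 0 0 0 26 / 0 1 0 0 0 / 0 0 0 0 0 / 0 0 0 0 2 / 0 0 0 0 0
t=6: a0@(1,4) a1@(1,4) a2@(1,4) a3@(1,4) a4@(1,4) a5@(2,1) a6@(1,4) a7@(4,4) | pheromone: 0 0 0 0 0 / 0 0 0 0 31 / 0 1 0 0 0 / 0 0 0 0 0 / 0 0 0 0 2 / 0 0 0 0 0
t=7: a0@(1,4) a1@(1,4) a2@(1,4) a3@(1,4) a4@(1,4) a5@(2,1) a6@(1,4) a7@(4,4) | pheromone: 0 0 0 0 0 / 0 0 0 0 36 / 0 1 0 0 0 / 0 0 0 0 0 / 0 0 0 0 2 / 0 0 0 0 0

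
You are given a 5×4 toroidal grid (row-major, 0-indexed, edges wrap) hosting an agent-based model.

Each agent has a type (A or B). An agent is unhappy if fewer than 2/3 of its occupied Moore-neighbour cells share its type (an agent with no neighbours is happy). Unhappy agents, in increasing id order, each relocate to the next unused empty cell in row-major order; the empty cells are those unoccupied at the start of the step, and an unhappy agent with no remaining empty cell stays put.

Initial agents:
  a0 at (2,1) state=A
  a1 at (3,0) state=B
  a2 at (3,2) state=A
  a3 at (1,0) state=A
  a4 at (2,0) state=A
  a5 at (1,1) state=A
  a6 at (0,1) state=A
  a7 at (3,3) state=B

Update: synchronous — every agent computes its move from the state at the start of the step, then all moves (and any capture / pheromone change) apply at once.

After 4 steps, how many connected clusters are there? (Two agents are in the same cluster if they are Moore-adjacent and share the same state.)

3

t=1: a0@(2,1):A a1@(0,0):B a2@(0,2):A a3@(1,0):A a4@(0,3):A a5@(1,1):A a6@(0,1):A a7@(1,2):B
t=2: a0@(2,1):A a1@(1,3):B a2@(0,2):A a3@(1,0):A a4@(2,0):A a5@(1,1):A a6@(2,2):A a7@(2,3):B
t=3: a0@(2,1):A a1@(0,0):B a2@(0,1):A a3@(0,3):A a4@(1,2):A a5@(1,1):A a6@(3,0):A a7@(3,1):B
t=4: a0@(2,1):A a1@(0,2):B a2@(0,1):A a3@(1,0):A a4@(1,2):A a5@(1,1):A a6@(1,3):A a7@(2,0):B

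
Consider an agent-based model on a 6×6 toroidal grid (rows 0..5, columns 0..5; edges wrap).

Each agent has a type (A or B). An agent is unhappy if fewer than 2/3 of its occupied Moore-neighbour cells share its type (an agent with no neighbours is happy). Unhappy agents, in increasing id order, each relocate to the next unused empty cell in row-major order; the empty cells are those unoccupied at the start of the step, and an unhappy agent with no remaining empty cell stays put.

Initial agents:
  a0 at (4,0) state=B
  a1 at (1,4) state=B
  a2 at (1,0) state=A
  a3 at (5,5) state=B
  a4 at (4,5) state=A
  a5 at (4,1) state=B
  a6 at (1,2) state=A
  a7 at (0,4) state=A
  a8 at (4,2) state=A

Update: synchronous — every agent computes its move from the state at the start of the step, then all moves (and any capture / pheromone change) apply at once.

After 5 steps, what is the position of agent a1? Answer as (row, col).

(0, 0)

t=1: a0@(4,0):B a1@(0,0):B a2@(1,0):A a3@(0,1):B a4@(0,2):A a5@(0,3):B a6@(1,2):A a7@(0,5):A a8@(1,1):A
t=2: a0@(4,0):B a1@(0,4):B a2@(1,3):A a3@(1,4):B a4@(1,5):A a5@(2,0):B a6@(2,1):A a7@(2,2):A a8@(2,3):A
t=3: a0@(4,0):B a1@(0,0):B a2@(0,1):A a3@(0,2):B a4@(0,3):A a5@(0,5):B a6@(1,0):A a7@(2,2):A a8@(2,3):A
t=4: a0@(4,0):B a1@(0,4):B a2@(1,1):A a3@(1,2):B a4@(1,3):A a5@(1,4):B a6@(1,5):A a7@(2,2):A a8@(2,3):A
t=5: a0@(4,0):B a1@(0,0):B a2@(0,1):A a3@(0,2):B a4@(0,3):A a5@(0,5):B a6@(1,0):A a7@(2,2):A a8@(2,0):A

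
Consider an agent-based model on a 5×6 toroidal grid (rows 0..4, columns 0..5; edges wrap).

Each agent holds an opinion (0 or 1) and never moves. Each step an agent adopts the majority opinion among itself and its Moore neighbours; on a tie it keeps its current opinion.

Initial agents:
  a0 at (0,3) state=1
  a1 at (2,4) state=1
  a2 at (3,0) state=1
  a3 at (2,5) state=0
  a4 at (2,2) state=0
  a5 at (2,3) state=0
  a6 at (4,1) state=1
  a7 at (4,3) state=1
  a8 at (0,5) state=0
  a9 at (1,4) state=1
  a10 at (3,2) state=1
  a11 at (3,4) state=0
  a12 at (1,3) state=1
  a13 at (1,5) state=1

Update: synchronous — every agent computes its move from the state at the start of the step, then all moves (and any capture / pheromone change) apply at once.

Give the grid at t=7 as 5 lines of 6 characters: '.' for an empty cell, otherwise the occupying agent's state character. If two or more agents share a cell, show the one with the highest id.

...1.1
...111
..1111
1.1.1.
.1.1..

t=1: a0@(0,3):1 a1@(2,4):1 a2@(3,0):1 a3@(2,5):1 a4@(2,2):0 a5@(2,3):1 a6@(4,1):1 a7@(4,3):1 a8@(0,5):1 a9@(1,4):1 a10@(3,2):1 a11@(3,4):0 a12@(1,3):1 a13@(1,5):1
t=2: a0@(0,3):1 a1@(2,4):1 a2@(3,0):1 a3@(2,5):1 a4@(2,2):1 a5@(2,3):1 a6@(4,1):1 a7@(4,3):1 a8@(0,5):1 a9@(1,4):1 a10@(3,2):1 a11@(3,4):1 a12@(1,3):1 a13@(1,5):1
t=3: (unchanged — steady state)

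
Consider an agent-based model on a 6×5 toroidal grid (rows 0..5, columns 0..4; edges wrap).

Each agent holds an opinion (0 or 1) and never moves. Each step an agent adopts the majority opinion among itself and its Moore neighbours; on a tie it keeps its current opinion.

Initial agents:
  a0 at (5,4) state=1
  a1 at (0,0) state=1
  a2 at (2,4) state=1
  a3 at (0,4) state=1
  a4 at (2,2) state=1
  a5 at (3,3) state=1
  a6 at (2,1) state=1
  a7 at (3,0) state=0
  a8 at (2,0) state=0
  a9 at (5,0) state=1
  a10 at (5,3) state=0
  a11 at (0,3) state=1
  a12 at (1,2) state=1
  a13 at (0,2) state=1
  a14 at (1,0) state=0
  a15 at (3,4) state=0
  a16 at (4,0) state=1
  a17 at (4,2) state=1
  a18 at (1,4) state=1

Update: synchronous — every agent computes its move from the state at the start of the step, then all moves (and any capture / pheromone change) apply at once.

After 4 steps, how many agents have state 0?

4

t=1: a0@(5,4):1 a1@(0,0):1 a2@(2,4):0 a3@(0,4):1 a4@(2,2):1 a5@(3,3):1 a6@(2,1):1 a7@(3,0):0 a8@(2,0):0 a9@(5,0):1 a10@(5,3):1 a11@(0,3):1 a12@(1,2):1 a13@(0,2):1 a14@(1,0):1 a15@(3,4):0 a16@(4,0):1 a17@(4,2):1 a18@(1,4):1
t=2: (unchanged — steady state)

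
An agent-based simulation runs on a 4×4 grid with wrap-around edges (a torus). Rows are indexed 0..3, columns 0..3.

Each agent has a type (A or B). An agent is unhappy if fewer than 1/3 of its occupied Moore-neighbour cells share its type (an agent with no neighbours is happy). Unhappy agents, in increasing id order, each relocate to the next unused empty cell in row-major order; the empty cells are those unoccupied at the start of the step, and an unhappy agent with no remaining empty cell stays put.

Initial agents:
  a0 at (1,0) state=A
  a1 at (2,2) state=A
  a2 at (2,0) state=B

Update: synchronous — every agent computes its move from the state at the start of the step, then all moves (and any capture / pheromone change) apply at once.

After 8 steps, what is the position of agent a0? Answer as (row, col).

(0, 2)

t=1: a0@(0,0):A a1@(2,2):A a2@(0,1):B
t=2: a0@(0,2):A a1@(2,2):A a2@(0,3):B
t=3: a0@(0,0):A a1@(2,2):A a2@(0,1):B
t=4: a0@(0,2):A a1@(2,2):A a2@(0,3):B
t=5: a0@(0,0):A a1@(2,2):A a2@(0,1):B
t=6: a0@(0,2):A a1@(2,2):A a2@(0,3):B
t=7: a0@(0,0):A a1@(2,2):A a2@(0,1):B
t=8: a0@(0,2):A a1@(2,2):A a2@(0,3):B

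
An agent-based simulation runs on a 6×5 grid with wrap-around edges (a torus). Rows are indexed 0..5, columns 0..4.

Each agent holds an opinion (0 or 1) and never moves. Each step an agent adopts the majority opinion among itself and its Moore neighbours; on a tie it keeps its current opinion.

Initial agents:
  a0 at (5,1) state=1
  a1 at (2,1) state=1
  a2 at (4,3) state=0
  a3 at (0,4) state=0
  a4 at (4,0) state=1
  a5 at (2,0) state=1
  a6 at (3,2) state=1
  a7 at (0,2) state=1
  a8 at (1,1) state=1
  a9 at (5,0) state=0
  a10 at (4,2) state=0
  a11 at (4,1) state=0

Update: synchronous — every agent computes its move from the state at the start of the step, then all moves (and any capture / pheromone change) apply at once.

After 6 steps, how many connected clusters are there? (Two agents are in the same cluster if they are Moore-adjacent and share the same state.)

t=1: a0@(5,1):1 a1@(2,1):1 a2@(4,3):0 a3@(0,4):0 a4@(4,0):1 a5@(2,0):1 a6@(3,2):0 a7@(0,2):1 a8@(1,1):1 a9@(5,0):0 a10@(4,2):0 a11@(4,1):0
t=2: (unchanged — steady state)

2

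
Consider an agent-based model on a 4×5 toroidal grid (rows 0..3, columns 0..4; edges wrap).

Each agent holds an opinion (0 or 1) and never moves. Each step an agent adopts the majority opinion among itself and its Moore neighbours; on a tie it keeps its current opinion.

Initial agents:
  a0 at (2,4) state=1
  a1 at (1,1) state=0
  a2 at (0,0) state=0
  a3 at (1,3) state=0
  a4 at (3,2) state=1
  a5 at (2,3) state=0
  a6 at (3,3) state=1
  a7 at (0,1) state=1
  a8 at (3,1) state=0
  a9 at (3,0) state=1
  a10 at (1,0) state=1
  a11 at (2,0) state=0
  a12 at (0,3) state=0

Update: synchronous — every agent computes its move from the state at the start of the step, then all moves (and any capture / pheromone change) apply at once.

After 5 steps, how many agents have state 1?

t=1: a0@(2,4):1 a1@(1,1):0 a2@(0,0):0 a3@(1,3):0 a4@(3,2):1 a5@(2,3):1 a6@(3,3):1 a7@(0,1):1 a8@(3,1):0 a9@(3,0):1 a10@(1,0):1 a11@(2,0):0 a12@(0,3):0
t=2: (unchanged — steady state)

7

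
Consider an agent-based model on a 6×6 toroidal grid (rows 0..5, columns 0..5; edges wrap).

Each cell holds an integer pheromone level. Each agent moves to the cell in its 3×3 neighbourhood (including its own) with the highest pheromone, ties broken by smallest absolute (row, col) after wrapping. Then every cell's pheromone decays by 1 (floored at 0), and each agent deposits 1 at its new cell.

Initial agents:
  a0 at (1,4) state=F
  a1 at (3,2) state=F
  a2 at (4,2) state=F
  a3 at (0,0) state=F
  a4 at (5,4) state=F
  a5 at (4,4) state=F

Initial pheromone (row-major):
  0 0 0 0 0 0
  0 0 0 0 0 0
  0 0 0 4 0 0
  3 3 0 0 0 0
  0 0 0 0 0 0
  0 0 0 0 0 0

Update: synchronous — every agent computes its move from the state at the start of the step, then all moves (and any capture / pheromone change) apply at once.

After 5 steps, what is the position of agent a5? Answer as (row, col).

(2, 3)

t=1: a0@(2,3) a1@(2,3) a2@(3,1) a3@(0,0) a4@(0,3) a5@(3,3) | pheromone: 1 0 0 1 0 0 / 0 0 0 0 0 0 / 0 0 0 5 0 0 / 2 3 0 1 0 0 / 0 0 0 0 0 0 / 0 0 0 0 0 0
t=2: a0@(2,3) a1@(2,3) a2@(3,1) a3@(0,0) a4@(0,3) a5@(2,3) | pheromone: 1 0 0 1 0 0 / 0 0 0 0 0 0 / 0 0 0 7 0 0 / 1 3 0 0 0 0 / 0 0 0 0 0 0 / 0 0 0 0 0 0
t=3: a0@(2,3) a1@(2,3) a2@(3,1) a3@(0,0) a4@(0,3) a5@(2,3) | pheromone: 1 0 0 1 0 0 / 0 0 0 0 0 0 / 0 0 0 9 0 0 / 0 3 0 0 0 0 / 0 0 0 0 0 0 / 0 0 0 0 0 0
t=4: a0@(2,3) a1@(2,3) a2@(3,1) a3@(0,0) a4@(0,3) a5@(2,3) | pheromone: 1 0 0 1 0 0 / 0 0 0 0 0 0 / 0 0 0 11 0 0 / 0 3 0 0 0 0 / 0 0 0 0 0 0 / 0 0 0 0 0 0
t=5: a0@(2,3) a1@(2,3) a2@(3,1) a3@(0,0) a4@(0,3) a5@(2,3) | pheromone: 1 0 0 1 0 0 / 0 0 0 0 0 0 / 0 0 0 13 0 0 / 0 3 0 0 0 0 / 0 0 0 0 0 0 / 0 0 0 0 0 0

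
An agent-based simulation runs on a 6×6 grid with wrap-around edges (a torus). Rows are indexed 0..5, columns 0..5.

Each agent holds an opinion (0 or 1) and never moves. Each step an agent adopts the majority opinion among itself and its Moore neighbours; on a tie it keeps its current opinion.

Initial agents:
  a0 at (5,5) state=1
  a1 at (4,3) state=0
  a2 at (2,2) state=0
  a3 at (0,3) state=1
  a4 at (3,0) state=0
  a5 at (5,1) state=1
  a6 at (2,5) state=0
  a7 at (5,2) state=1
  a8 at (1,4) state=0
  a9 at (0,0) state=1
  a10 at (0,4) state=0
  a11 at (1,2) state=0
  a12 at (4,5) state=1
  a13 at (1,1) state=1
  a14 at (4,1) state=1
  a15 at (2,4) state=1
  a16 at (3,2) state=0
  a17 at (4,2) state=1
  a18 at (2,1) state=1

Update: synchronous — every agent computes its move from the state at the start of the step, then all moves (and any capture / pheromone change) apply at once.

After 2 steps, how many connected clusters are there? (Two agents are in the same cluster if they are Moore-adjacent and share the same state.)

t=1: a0@(5,5):1 a1@(4,3):0 a2@(2,2):0 a3@(0,3):0 a4@(3,0):1 a5@(5,1):1 a6@(2,5):0 a7@(5,2):1 a8@(1,4):0 a9@(0,0):1 a10@(0,4):0 a11@(1,2):1 a12@(4,5):1 a13@(1,1):1 a14@(4,1):1 a15@(2,4):0 a16@(3,2):0 a17@(4,2):1 a18@(2,1):0
t=2: a0@(5,5):1 a1@(4,3):0 a2@(2,2):0 a3@(0,3):0 a4@(3,0):1 a5@(5,1):1 a6@(2,5):0 a7@(5,2):1 a8@(1,4):0 a9@(0,0):1 a10@(0,4):0 a11@(1,2):0 a12@(4,5):1 a13@(1,1):1 a14@(4,1):1 a15@(2,4):0 a16@(3,2):0 a17@(4,2):1 a18@(2,1):0

2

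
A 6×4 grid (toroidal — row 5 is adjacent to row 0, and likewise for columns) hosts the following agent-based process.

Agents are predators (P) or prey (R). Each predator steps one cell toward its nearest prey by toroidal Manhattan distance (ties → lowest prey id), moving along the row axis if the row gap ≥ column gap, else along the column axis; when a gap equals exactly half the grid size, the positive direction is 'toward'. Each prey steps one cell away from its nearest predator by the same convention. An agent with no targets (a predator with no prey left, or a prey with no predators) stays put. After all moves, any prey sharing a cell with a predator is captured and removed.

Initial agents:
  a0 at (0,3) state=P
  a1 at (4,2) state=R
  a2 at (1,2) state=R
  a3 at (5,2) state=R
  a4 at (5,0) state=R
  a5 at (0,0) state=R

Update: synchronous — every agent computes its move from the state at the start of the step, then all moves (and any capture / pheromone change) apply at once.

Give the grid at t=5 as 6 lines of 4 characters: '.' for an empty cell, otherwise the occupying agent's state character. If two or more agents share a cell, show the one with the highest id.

t=1: a0@(0,0):P a1@(3,2):R a2@(2,2):R a3@(4,2):R a4@(4,0):R a5@(0,1):R
t=2: a0@(0,1):P a1@(2,2):R a2@(3,2):R a3@(3,2):R a4@(3,0):R a5@(0,2):R
t=3: a0@(0,2):P a1@(3,2):R a2@(2,2):R a3@(2,2):R a4@(2,0):R a5@(0,3):R
t=4: a0@(0,3):P a1@(2,2):R a2@(3,2):R a3@(3,2):R a4@(3,0):R a5@(0,0):R
t=5: a0@(0,0):P a1@(3,2):R a2@(2,2):R a3@(2,2):R a4@(2,0):R a5@(0,1):R

PR..
....
R.R.
..R.
....
....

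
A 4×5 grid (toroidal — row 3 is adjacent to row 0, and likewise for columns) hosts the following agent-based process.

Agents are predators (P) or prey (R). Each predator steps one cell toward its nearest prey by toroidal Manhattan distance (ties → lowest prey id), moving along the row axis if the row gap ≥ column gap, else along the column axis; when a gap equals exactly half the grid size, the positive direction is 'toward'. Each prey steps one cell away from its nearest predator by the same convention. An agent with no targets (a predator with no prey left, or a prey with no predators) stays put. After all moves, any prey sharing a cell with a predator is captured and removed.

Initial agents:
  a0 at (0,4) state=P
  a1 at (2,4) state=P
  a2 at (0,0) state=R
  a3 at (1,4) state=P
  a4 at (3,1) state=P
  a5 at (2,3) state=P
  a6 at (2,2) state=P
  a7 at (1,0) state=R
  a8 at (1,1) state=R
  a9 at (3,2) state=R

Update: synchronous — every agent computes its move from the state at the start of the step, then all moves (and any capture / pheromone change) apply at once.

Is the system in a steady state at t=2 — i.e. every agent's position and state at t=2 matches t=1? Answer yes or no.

t=1: a0@(0,0):P a1@(1,4):P a2@(0,1):R a3@(1,0):P a4@(3,2):P a5@(3,3):P a6@(3,2):P a7@(1,1):R a8@(1,2):R
t=2: a0@(0,1):P a1@(1,0):P a3@(1,1):P a4@(0,2):P a5@(3,2):P a6@(0,2):P a7@(1,2):R

no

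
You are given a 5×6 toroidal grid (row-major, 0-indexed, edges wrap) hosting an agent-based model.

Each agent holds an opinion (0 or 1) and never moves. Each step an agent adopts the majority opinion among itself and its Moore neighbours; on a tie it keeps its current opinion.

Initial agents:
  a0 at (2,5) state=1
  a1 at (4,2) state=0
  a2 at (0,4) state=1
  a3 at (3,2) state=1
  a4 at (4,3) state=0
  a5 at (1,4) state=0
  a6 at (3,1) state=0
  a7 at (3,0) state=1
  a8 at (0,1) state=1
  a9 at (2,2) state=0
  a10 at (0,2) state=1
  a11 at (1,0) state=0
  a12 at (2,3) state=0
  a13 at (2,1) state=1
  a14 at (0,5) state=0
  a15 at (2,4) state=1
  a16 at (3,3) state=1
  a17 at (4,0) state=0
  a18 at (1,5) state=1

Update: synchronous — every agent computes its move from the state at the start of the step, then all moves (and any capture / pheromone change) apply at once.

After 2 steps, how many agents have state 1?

t=1: a0@(2,5):1 a1@(4,2):1 a2@(0,4):0 a3@(3,2):0 a4@(4,3):1 a5@(1,4):1 a6@(3,1):0 a7@(3,0):1 a8@(0,1):0 a9@(2,2):0 a10@(0,2):1 a11@(1,0):1 a12@(2,3):0 a13@(2,1):1 a14@(0,5):0 a15@(2,4):1 a16@(3,3):0 a17@(4,0):0 a18@(1,5):1
t=2: a0@(2,5):1 a1@(4,2):0 a2@(0,4):1 a3@(3,2):0 a4@(4,3):1 a5@(1,4):1 a6@(3,1):0 a7@(3,0):1 a8@(0,1):1 a9@(2,2):0 a10@(0,2):1 a11@(1,0):1 a12@(2,3):0 a13@(2,1):1 a14@(0,5):0 a15@(2,4):1 a16@(3,3):0 a17@(4,0):0 a18@(1,5):1

11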